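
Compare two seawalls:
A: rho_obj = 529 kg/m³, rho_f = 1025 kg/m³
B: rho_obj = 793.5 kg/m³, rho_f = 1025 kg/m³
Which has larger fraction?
fraction(A) = 0.5161, fraction(B) = 0.7741. Answer: B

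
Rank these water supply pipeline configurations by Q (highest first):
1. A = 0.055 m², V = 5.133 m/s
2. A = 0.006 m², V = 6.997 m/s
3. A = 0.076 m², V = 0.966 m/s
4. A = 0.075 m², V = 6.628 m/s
Case 1: Q = 282.3 L/s
Case 2: Q = 41.98 L/s
Case 3: Q = 73.42 L/s
Case 4: Q = 497.1 L/s
Ranking (highest first): 4, 1, 3, 2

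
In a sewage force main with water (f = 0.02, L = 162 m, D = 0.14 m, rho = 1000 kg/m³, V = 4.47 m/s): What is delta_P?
Formula: \Delta P = f \frac{L}{D} \frac{\rho V^2}{2}
delta_P = 0.02·(162/0.14)·0.5·1000·4.47²/1000 = 231.2 kPa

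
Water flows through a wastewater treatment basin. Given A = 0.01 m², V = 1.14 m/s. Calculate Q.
Formula: Q = A V
Q = 0.01·1.14·1000 = 11.4 L/s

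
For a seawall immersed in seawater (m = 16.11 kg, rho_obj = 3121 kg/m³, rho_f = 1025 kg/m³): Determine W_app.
Formula: W_{app} = mg\left(1 - \frac{\rho_f}{\rho_{obj}}\right)
W_app = 16.11·9.81·(1 − 1025/3121) = 106.1 N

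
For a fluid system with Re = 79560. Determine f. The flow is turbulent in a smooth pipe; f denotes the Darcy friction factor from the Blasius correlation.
Formula: f = \frac{0.316}{Re^{0.25}}
f = 0.316/79560^0.25 = 0.01882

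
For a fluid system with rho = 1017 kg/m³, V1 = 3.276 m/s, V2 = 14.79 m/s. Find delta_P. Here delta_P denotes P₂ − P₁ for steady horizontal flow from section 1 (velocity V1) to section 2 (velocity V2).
Formula: \Delta P = \frac{1}{2} \rho (V_1^2 - V_2^2)
delta_P = 0.5·1017·(3.276² − 14.79²)/1000 = -105.8 kPa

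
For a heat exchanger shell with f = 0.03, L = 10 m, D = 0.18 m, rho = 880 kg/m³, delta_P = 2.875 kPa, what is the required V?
Formula: \Delta P = f \frac{L}{D} \frac{\rho V^2}{2}
Substituting knowns: 2.875 = 0.03·(10/0.18)·0.5·880·V²/1000
Solving for V: V = √((2.875·1000)/(0.03·(10/0.18)·0.5·880)) = 1.98 m/s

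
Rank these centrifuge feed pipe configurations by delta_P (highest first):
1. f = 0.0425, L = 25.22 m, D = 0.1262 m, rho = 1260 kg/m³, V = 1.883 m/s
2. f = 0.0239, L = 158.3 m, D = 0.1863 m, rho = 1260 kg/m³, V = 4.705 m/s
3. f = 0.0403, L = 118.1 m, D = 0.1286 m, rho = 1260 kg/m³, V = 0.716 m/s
Case 1: delta_P = 18.97 kPa
Case 2: delta_P = 283.2 kPa
Case 3: delta_P = 11.95 kPa
Ranking (highest first): 2, 1, 3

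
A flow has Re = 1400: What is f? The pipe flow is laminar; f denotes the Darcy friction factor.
Formula: f = \frac{64}{Re}
f = 64/1400 = 0.04571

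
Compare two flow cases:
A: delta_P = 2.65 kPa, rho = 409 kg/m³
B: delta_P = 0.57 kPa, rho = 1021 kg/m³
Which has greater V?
V(A) = 3.6 m/s, V(B) = 1.057 m/s. Answer: A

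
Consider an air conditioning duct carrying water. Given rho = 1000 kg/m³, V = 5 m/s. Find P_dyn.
Formula: P_{dyn} = \frac{1}{2} \rho V^2
P_dyn = 0.5·1000·5²/1000 = 12.5 kPa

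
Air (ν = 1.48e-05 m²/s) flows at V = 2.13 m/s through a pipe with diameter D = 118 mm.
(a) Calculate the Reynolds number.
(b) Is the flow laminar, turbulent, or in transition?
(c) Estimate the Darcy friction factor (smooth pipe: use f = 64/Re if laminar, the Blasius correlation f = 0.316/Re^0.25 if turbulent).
(a) Re = V·D/ν = 2.13·0.118/1.48e-05 = 16982
(b) Flow regime: turbulent (Re > 4000)
(c) Friction factor: f = 0.316/Re^0.25 = 0.316/16982^0.25 = 0.02768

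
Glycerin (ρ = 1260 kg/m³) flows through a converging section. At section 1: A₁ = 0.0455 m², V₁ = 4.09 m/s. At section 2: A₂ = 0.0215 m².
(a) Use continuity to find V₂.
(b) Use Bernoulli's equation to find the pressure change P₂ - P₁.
(a) Continuity: A₁V₁=A₂V₂ -> V₂=A₁V₁/A₂=0.0455*4.09/0.0215=8.66 m/s
(b) Bernoulli: P₂-P₁=0.5*rho*(V₁^2-V₂^2)/1000=0.5*1260*(4.09^2-8.66^2)/1000=-36.71 kPa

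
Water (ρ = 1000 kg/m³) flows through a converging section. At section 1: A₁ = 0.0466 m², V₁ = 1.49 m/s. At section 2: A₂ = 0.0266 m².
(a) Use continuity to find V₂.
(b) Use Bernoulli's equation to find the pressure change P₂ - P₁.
(a) Continuity: A₁V₁=A₂V₂ -> V₂=A₁V₁/A₂=0.0466*1.49/0.0266=2.61 m/s
(b) Bernoulli: P₂-P₁=0.5*rho*(V₁^2-V₂^2)/1000=0.5*1000*(1.49^2-2.61^2)/1000=-2.296 kPa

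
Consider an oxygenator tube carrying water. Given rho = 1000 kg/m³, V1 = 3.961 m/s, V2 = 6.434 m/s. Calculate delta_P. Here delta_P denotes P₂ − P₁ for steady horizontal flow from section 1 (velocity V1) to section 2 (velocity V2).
Formula: \Delta P = \frac{1}{2} \rho (V_1^2 - V_2^2)
delta_P = 0.5·1000·(3.961² − 6.434²)/1000 = -12.85 kPa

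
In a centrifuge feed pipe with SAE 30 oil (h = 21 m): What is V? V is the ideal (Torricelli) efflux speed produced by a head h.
Formula: V = \sqrt{2 g h}
V = √(2·9.81·21) = 20.3 m/s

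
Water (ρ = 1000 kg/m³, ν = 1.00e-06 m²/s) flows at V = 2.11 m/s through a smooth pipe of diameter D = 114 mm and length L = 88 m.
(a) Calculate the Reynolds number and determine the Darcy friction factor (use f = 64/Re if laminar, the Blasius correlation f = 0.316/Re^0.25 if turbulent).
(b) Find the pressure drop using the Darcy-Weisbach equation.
(a) Re = V·D/ν = 2.11·0.114/1.00e-06 = 240540 → turbulent (Re > 4000); f = 0.316/Re^0.25 = 0.316/240540^0.25 = 0.014269 (Blasius is strictly valid for Re ≲ 1e5; used here as the smooth-pipe estimate the problem specifies)
(b) Darcy-Weisbach: ΔP = f·(L/D)·½ρV²/1000 = 0.014269·(88/0.114)·½·1000·2.11²/1000 = 24.52 kPa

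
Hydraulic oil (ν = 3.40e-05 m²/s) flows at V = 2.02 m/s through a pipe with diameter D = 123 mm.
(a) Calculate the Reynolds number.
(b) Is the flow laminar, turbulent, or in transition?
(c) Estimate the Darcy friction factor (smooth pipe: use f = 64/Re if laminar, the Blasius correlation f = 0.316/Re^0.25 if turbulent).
(a) Re = V·D/ν = 2.02·0.123/3.40e-05 = 7307.6
(b) Flow regime: turbulent (Re > 4000)
(c) Friction factor: f = 0.316/Re^0.25 = 0.316/7307.6^0.25 = 0.03418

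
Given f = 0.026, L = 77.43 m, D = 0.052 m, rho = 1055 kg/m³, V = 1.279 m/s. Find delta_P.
Formula: \Delta P = f \frac{L}{D} \frac{\rho V^2}{2}
delta_P = 0.026·(77.43/0.052)·0.5·1055·1.279²/1000 = 33.41 kPa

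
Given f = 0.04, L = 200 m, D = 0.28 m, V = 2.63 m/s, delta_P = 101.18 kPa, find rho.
Formula: \Delta P = f \frac{L}{D} \frac{\rho V^2}{2}
Substituting knowns: 101.18 = 0.04·(200/0.28)·0.5·rho·2.63²/1000
Solving for rho: rho = (101.18·1000)/(0.04·(200/0.28)·0.5·2.63²) = 1024 kg/m³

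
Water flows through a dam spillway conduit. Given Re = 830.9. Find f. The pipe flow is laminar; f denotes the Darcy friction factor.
Formula: f = \frac{64}{Re}
f = 64/830.9 = 0.07702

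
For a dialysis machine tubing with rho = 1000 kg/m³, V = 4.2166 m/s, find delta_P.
Formula: V = \sqrt{\frac{2 \Delta P}{\rho}}
Substituting knowns: 4.2166 = √(2·(delta_P·1000)/1000)
Solving for delta_P: delta_P = 4.2166²·1000/2/1000 = 8.89 kPa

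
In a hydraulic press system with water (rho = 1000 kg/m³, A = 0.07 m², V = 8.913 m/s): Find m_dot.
Formula: \dot{m} = \rho A V
m_dot = 1000·0.07·8.913 = 623.9 kg/s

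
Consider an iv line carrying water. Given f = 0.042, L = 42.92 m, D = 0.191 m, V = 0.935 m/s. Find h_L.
Formula: h_L = f \frac{L}{D} \frac{V^2}{2g}
h_L = 0.042·(42.92/0.191)·0.935²/(2·9.81) = 0.4205 m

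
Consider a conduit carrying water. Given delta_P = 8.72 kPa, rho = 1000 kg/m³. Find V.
Formula: V = \sqrt{\frac{2 \Delta P}{\rho}}
V = √(2·(8.72·1000)/1000) = 4.176 m/s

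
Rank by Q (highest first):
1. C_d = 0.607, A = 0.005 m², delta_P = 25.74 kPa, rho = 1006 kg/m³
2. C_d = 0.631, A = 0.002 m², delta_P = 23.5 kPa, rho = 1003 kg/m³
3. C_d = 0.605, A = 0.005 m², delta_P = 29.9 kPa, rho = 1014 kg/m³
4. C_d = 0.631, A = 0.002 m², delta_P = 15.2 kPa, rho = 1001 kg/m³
Case 1: Q = 21.71 L/s
Case 2: Q = 8.639 L/s
Case 3: Q = 23.23 L/s
Case 4: Q = 6.955 L/s
Ranking (highest first): 3, 1, 2, 4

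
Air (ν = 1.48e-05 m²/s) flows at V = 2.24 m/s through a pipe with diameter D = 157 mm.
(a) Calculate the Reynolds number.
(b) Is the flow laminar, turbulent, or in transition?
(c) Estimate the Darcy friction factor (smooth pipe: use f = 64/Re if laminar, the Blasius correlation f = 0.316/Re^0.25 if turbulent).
(a) Re = V·D/ν = 2.24·0.157/1.48e-05 = 23762
(b) Flow regime: turbulent (Re > 4000)
(c) Friction factor: f = 0.316/Re^0.25 = 0.316/23762^0.25 = 0.02545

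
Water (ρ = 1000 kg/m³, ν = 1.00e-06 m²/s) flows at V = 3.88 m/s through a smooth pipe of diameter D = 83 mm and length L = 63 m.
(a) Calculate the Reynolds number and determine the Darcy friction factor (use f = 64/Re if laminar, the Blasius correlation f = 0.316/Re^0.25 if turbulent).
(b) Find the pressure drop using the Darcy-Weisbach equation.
(a) Re = V·D/ν = 3.88·0.083/1.00e-06 = 322040 → turbulent (Re > 4000); f = 0.316/Re^0.25 = 0.316/322040^0.25 = 0.013265 (Blasius is strictly valid for Re ≲ 1e5; used here as the smooth-pipe estimate the problem specifies)
(b) Darcy-Weisbach: ΔP = f·(L/D)·½ρV²/1000 = 0.013265·(63/0.083)·½·1000·3.88²/1000 = 75.79 kPa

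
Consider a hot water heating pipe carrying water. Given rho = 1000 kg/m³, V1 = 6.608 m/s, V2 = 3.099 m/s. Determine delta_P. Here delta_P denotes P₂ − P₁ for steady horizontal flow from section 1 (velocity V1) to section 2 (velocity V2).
Formula: \Delta P = \frac{1}{2} \rho (V_1^2 - V_2^2)
delta_P = 0.5·1000·(6.608² − 3.099²)/1000 = 17.03 kPa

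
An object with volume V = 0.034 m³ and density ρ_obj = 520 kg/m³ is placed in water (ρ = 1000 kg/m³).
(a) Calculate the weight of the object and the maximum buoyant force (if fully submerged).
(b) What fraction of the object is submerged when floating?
(a) W=rho_obj*g*V=520*9.81*0.034=173.4 N; F_B(max)=rho*g*V=1000*9.81*0.034=333.5 N
(b) Floating fraction=rho_obj/rho=520/1000=0.520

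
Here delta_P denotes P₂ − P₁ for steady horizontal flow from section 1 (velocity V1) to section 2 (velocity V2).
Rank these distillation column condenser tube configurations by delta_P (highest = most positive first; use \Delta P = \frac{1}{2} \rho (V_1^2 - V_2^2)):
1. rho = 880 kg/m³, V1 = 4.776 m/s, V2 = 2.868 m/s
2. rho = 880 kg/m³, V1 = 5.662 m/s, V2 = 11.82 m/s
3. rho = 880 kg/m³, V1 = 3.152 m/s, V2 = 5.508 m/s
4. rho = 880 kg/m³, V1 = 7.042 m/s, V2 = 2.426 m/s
Case 1: delta_P = 6.417 kPa
Case 2: delta_P = -47.37 kPa
Case 3: delta_P = -8.977 kPa
Case 4: delta_P = 19.23 kPa
Ranking (highest first): 4, 1, 3, 2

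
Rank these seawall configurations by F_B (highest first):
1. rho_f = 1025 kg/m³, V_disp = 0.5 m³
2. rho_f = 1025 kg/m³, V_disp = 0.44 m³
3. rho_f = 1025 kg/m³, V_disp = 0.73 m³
Case 1: F_B = 5028 N
Case 2: F_B = 4424 N
Case 3: F_B = 7340 N
Ranking (highest first): 3, 1, 2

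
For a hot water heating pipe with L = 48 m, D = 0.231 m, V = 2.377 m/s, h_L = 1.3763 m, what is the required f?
Formula: h_L = f \frac{L}{D} \frac{V^2}{2g}
Substituting knowns: 1.3763 = f·(48/0.231)·2.377²/(2·9.81)
Solving for f: f = 1.3763·2·9.81/((48/0.231)·2.377²) = 0.023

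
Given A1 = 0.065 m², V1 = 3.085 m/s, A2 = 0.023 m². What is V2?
Formula: V_2 = \frac{A_1 V_1}{A_2}
V2 = 0.065·3.085/0.023 = 8.718 m/s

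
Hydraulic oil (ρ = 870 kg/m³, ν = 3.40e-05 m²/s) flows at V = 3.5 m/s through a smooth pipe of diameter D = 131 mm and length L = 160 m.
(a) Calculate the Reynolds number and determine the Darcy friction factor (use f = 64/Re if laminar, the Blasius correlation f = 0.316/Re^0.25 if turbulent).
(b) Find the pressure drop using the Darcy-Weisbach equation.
(a) Re = V·D/ν = 3.5·0.131/3.40e-05 = 13485 → turbulent (Re > 4000); f = 0.316/Re^0.25 = 0.316/13485^0.25 = 0.029324
(b) Darcy-Weisbach: ΔP = f·(L/D)·½ρV²/1000 = 0.029324·(160/0.131)·½·870·3.5²/1000 = 190.9 kPa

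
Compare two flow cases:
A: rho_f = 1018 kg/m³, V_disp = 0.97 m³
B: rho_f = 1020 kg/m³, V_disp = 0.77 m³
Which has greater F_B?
F_B(A) = 9687 N, F_B(B) = 7705 N. Answer: A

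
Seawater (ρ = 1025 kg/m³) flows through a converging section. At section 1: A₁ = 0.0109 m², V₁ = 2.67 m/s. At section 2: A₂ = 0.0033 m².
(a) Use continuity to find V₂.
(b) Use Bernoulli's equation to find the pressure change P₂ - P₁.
(a) Continuity: A₁V₁=A₂V₂ -> V₂=A₁V₁/A₂=0.0109*2.67/0.0033=8.82 m/s
(b) Bernoulli: P₂-P₁=0.5*rho*(V₁^2-V₂^2)/1000=0.5*1025*(2.67^2-8.82^2)/1000=-36.22 kPa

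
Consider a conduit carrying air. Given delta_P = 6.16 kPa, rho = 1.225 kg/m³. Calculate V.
Formula: V = \sqrt{\frac{2 \Delta P}{\rho}}
V = √(2·(6.16·1000)/1.225) = 100.3 m/s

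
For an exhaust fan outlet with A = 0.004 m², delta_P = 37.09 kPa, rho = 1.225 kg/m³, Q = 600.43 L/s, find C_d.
Formula: Q = C_d A \sqrt{\frac{2 \Delta P}{\rho}}
Substituting knowns: 600.43 = C_d·0.004·√(2·(37.09·1000)/1.225)·1000
Solving for C_d: C_d = (600.43/1000)/(0.004·√(2·(37.09·1000)/1.225)) = 0.61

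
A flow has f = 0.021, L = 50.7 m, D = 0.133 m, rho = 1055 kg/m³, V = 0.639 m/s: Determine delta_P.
Formula: \Delta P = f \frac{L}{D} \frac{\rho V^2}{2}
delta_P = 0.021·(50.7/0.133)·0.5·1055·0.639²/1000 = 1.724 kPa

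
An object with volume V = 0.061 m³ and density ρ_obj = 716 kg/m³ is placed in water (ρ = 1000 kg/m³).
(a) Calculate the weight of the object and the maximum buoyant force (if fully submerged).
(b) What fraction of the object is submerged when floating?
(a) W=rho_obj*g*V=716*9.81*0.061=428.5 N; F_B(max)=rho*g*V=1000*9.81*0.061=598.4 N
(b) Floating fraction=rho_obj/rho=716/1000=0.716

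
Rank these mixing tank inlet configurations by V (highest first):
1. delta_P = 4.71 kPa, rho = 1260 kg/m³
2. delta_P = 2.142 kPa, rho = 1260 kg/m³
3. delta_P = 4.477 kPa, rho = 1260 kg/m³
Case 1: V = 2.734 m/s
Case 2: V = 1.844 m/s
Case 3: V = 2.666 m/s
Ranking (highest first): 1, 3, 2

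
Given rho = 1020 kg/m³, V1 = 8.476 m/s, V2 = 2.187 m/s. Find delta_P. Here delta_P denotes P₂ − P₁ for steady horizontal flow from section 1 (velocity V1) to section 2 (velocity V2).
Formula: \Delta P = \frac{1}{2} \rho (V_1^2 - V_2^2)
delta_P = 0.5·1020·(8.476² − 2.187²)/1000 = 34.2 kPa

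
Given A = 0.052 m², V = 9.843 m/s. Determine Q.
Formula: Q = A V
Q = 0.052·9.843·1000 = 511.8 L/s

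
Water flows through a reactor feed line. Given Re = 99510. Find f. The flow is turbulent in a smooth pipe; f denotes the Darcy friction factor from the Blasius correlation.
Formula: f = \frac{0.316}{Re^{0.25}}
f = 0.316/99510^0.25 = 0.01779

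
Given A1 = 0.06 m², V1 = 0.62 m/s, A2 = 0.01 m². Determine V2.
Formula: V_2 = \frac{A_1 V_1}{A_2}
V2 = 0.06·0.62/0.01 = 3.72 m/s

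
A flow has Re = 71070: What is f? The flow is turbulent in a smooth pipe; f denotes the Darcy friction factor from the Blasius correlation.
Formula: f = \frac{0.316}{Re^{0.25}}
f = 0.316/71070^0.25 = 0.01935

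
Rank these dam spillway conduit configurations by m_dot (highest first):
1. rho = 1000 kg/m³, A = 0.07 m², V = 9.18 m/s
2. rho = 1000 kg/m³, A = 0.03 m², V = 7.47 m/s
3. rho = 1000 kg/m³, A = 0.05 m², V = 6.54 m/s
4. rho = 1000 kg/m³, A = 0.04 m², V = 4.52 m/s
Case 1: m_dot = 642.6 kg/s
Case 2: m_dot = 224.1 kg/s
Case 3: m_dot = 327 kg/s
Case 4: m_dot = 180.8 kg/s
Ranking (highest first): 1, 3, 2, 4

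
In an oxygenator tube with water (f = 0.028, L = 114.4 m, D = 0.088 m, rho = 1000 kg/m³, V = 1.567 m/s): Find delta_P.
Formula: \Delta P = f \frac{L}{D} \frac{\rho V^2}{2}
delta_P = 0.028·(114.4/0.088)·0.5·1000·1.567²/1000 = 44.69 kPa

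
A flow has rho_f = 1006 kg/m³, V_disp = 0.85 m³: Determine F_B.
Formula: F_B = \rho_f g V_{disp}
F_B = 1006·9.81·0.85 = 8389 N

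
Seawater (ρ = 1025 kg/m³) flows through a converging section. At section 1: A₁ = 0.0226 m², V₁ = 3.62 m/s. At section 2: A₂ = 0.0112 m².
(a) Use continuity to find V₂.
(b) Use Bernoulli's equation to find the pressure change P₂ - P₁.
(a) Continuity: A₁V₁=A₂V₂ -> V₂=A₁V₁/A₂=0.0226*3.62/0.0112=7.30 m/s
(b) Bernoulli: P₂-P₁=0.5*rho*(V₁^2-V₂^2)/1000=0.5*1025*(3.62^2-7.30^2)/1000=-20.6 kPa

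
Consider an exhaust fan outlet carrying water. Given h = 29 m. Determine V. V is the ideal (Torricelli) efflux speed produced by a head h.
Formula: V = \sqrt{2 g h}
V = √(2·9.81·29) = 23.85 m/s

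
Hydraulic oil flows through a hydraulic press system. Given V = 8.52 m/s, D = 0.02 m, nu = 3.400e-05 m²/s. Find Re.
Formula: Re = \frac{V D}{\nu}
Re = 8.52·0.02/3.400e-05 = 5012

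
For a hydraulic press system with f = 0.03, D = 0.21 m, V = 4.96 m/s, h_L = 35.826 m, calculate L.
Formula: h_L = f \frac{L}{D} \frac{V^2}{2g}
Substituting knowns: 35.826 = 0.03·(L/0.21)·4.96²/(2·9.81)
Solving for L: L = 35.826·2·9.81·0.21/(0.03·4.96²) = 200 m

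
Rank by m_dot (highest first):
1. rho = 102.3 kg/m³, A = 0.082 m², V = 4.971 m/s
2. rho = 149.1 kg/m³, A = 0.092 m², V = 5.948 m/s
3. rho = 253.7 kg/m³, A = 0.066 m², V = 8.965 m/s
Case 1: m_dot = 41.7 kg/s
Case 2: m_dot = 81.59 kg/s
Case 3: m_dot = 150.1 kg/s
Ranking (highest first): 3, 2, 1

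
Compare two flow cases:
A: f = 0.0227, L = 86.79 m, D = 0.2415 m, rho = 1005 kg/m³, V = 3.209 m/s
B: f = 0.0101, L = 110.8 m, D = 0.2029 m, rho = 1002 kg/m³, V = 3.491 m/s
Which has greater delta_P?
delta_P(A) = 42.21 kPa, delta_P(B) = 33.68 kPa. Answer: A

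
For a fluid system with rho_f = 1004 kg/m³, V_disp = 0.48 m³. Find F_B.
Formula: F_B = \rho_f g V_{disp}
F_B = 1004·9.81·0.48 = 4728 N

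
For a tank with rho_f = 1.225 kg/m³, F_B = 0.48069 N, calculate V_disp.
Formula: F_B = \rho_f g V_{disp}
Substituting knowns: 0.48069 = 1.225·9.81·V_disp
Solving for V_disp: V_disp = 0.48069/(1.225·9.81) = 0.04 m³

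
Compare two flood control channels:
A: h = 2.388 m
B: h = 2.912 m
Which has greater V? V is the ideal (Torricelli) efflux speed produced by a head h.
V(A) = 6.845 m/s, V(B) = 7.559 m/s. Answer: B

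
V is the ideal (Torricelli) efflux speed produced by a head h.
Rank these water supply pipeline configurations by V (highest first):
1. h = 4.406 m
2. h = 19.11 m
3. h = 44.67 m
Case 1: V = 9.298 m/s
Case 2: V = 19.36 m/s
Case 3: V = 29.6 m/s
Ranking (highest first): 3, 2, 1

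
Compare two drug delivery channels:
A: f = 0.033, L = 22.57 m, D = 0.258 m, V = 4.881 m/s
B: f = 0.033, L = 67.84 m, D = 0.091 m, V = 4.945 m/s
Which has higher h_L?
h_L(A) = 3.505 m, h_L(B) = 30.66 m. Answer: B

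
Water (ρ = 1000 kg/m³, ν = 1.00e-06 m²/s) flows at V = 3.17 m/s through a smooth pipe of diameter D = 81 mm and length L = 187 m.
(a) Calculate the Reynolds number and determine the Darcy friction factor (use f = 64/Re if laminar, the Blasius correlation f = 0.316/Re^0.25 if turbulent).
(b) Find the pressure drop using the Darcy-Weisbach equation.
(a) Re = V·D/ν = 3.17·0.081/1.00e-06 = 256770 → turbulent (Re > 4000); f = 0.316/Re^0.25 = 0.316/256770^0.25 = 0.014038 (Blasius is strictly valid for Re ≲ 1e5; used here as the smooth-pipe estimate the problem specifies)
(b) Darcy-Weisbach: ΔP = f·(L/D)·½ρV²/1000 = 0.014038·(187/0.081)·½·1000·3.17²/1000 = 162.8 kPa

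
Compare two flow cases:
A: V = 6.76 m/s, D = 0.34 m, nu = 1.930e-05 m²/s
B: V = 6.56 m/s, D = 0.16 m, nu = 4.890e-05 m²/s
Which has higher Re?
Re(A) = 119088, Re(B) = 21464. Answer: A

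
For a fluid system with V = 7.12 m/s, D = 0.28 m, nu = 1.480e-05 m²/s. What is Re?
Formula: Re = \frac{V D}{\nu}
Re = 7.12·0.28/1.480e-05 = 134703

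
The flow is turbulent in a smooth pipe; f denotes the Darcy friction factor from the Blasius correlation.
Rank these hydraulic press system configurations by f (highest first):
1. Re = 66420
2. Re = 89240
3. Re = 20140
Case 1: f = 0.01968
Case 2: f = 0.01828
Case 3: f = 0.02653
Ranking (highest first): 3, 1, 2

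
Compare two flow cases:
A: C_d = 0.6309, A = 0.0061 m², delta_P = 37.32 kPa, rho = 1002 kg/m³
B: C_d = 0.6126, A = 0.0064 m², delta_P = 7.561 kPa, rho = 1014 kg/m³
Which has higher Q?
Q(A) = 33.22 L/s, Q(B) = 15.14 L/s. Answer: A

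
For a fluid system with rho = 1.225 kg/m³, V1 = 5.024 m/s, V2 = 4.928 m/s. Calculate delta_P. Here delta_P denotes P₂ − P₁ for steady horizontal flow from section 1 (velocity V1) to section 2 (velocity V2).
Formula: \Delta P = \frac{1}{2} \rho (V_1^2 - V_2^2)
delta_P = 0.5·1.225·(5.024² − 4.928²)/1000 = 0.0005852 kPa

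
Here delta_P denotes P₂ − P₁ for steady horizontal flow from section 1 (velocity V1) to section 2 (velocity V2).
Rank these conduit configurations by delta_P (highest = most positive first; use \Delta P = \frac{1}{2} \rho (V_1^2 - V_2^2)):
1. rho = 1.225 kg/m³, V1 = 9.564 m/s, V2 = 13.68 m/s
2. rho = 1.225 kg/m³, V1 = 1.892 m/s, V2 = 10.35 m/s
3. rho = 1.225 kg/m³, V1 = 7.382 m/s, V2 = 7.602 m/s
Case 1: delta_P = -0.0586 kPa
Case 2: delta_P = -0.06342 kPa
Case 3: delta_P = -0.002019 kPa
Ranking (highest first): 3, 1, 2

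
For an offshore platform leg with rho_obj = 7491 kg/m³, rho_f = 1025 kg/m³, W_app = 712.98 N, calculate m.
Formula: W_{app} = mg\left(1 - \frac{\rho_f}{\rho_{obj}}\right)
Substituting knowns: 712.98 = m·9.81·(1 − 1025/7491)
Solving for m: m = 712.98/(9.81·(1 − 1025/7491)) = 84.2 kg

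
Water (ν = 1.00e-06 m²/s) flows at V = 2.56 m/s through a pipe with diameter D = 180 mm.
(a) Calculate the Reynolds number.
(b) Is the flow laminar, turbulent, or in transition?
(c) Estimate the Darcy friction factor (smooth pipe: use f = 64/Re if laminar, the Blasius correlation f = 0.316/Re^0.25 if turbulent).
(a) Re = V·D/ν = 2.56·0.18/1.00e-06 = 460800
(b) Flow regime: turbulent (Re > 4000)
(c) Friction factor: f = 0.316/Re^0.25 = 0.316/460800^0.25 = 0.01213 (Blasius is strictly valid for Re ≲ 1e5; used here as the smooth-pipe estimate the problem specifies)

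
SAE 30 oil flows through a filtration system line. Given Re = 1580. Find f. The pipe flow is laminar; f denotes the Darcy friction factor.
Formula: f = \frac{64}{Re}
f = 64/1580 = 0.04051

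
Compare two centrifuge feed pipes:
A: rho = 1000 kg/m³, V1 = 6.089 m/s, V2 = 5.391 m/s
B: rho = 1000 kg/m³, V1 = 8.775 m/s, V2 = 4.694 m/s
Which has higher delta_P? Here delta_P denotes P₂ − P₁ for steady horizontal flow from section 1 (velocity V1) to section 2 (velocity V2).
delta_P(A) = 4.007 kPa, delta_P(B) = 27.48 kPa. Answer: B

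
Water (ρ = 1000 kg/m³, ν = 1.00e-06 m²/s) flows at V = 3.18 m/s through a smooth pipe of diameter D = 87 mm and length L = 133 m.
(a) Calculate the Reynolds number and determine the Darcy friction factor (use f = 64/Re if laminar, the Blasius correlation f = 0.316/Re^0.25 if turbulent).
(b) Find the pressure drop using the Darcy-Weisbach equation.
(a) Re = V·D/ν = 3.18·0.087/1.00e-06 = 276660 → turbulent (Re > 4000); f = 0.316/Re^0.25 = 0.316/276660^0.25 = 0.013778 (Blasius is strictly valid for Re ≲ 1e5; used here as the smooth-pipe estimate the problem specifies)
(b) Darcy-Weisbach: ΔP = f·(L/D)·½ρV²/1000 = 0.013778·(133/0.087)·½·1000·3.18²/1000 = 106.5 kPa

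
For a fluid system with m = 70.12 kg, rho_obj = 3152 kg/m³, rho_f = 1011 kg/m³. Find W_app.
Formula: W_{app} = mg\left(1 - \frac{\rho_f}{\rho_{obj}}\right)
W_app = 70.12·9.81·(1 − 1011/3152) = 467.2 N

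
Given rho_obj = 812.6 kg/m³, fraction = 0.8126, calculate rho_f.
Formula: f_{sub} = \frac{\rho_{obj}}{\rho_f}
Substituting knowns: 0.8126 = 812.6/rho_f
Solving for rho_f: rho_f = 812.6/0.8126 = 1000 kg/m³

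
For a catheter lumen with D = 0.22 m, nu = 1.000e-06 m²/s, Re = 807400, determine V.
Formula: Re = \frac{V D}{\nu}
Substituting knowns: 807400 = V·0.22/1.000e-06
Solving for V: V = 807400·1.000e-06/0.22 = 3.67 m/s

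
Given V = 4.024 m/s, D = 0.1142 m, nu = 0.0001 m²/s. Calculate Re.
Formula: Re = \frac{V D}{\nu}
Re = 4.024·0.1142/0.0001 = 4595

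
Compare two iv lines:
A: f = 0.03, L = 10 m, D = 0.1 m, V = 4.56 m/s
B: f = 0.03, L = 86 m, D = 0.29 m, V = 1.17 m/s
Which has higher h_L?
h_L(A) = 3.179 m, h_L(B) = 0.6207 m. Answer: A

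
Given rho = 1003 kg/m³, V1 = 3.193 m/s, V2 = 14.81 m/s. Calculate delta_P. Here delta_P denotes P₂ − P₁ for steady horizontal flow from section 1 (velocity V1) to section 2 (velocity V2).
Formula: \Delta P = \frac{1}{2} \rho (V_1^2 - V_2^2)
delta_P = 0.5·1003·(3.193² − 14.81²)/1000 = -104.9 kPa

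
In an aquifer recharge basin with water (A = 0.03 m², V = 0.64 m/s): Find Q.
Formula: Q = A V
Q = 0.03·0.64·1000 = 19.2 L/s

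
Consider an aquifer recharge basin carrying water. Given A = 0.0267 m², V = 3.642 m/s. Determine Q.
Formula: Q = A V
Q = 0.0267·3.642·1000 = 97.24 L/s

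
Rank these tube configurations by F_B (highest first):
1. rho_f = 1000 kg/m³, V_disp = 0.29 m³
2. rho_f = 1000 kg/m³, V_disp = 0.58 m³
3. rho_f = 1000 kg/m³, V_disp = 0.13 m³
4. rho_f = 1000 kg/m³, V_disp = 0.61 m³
Case 1: F_B = 2845 N
Case 2: F_B = 5690 N
Case 3: F_B = 1275 N
Case 4: F_B = 5984 N
Ranking (highest first): 4, 2, 1, 3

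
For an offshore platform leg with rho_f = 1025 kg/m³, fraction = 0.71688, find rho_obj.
Formula: f_{sub} = \frac{\rho_{obj}}{\rho_f}
Substituting knowns: 0.71688 = rho_obj/1025
Solving for rho_obj: rho_obj = 0.71688·1025 = 734.8 kg/m³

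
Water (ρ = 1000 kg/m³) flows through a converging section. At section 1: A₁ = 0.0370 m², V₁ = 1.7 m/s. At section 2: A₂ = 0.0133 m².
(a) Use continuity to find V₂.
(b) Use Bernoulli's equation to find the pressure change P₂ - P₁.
(a) Continuity: A₁V₁=A₂V₂ -> V₂=A₁V₁/A₂=0.0370*1.7/0.0133=4.73 m/s
(b) Bernoulli: P₂-P₁=0.5*rho*(V₁^2-V₂^2)/1000=0.5*1000*(1.7^2-4.73^2)/1000=-9.741 kPa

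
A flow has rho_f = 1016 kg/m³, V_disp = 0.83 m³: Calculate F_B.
Formula: F_B = \rho_f g V_{disp}
F_B = 1016·9.81·0.83 = 8273 N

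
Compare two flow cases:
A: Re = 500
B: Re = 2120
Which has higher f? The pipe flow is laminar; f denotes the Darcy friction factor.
f(A) = 0.128, f(B) = 0.03019. Answer: A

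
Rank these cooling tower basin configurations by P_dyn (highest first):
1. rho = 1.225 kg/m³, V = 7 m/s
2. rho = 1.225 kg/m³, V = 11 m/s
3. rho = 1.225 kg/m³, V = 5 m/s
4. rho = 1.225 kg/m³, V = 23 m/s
Case 1: P_dyn = 0.03001 kPa
Case 2: P_dyn = 0.07411 kPa
Case 3: P_dyn = 0.01531 kPa
Case 4: P_dyn = 0.324 kPa
Ranking (highest first): 4, 2, 1, 3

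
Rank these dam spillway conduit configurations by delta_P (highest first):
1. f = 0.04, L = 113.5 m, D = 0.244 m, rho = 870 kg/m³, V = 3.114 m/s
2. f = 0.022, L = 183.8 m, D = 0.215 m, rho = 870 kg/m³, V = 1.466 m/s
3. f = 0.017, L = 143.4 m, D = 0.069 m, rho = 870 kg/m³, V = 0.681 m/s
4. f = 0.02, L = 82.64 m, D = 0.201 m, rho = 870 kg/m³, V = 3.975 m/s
Case 1: delta_P = 78.49 kPa
Case 2: delta_P = 17.58 kPa
Case 3: delta_P = 7.127 kPa
Case 4: delta_P = 56.52 kPa
Ranking (highest first): 1, 4, 2, 3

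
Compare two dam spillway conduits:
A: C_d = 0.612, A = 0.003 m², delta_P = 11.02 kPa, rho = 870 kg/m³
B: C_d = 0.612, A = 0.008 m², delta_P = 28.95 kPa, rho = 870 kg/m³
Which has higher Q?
Q(A) = 9.241 L/s, Q(B) = 39.94 L/s. Answer: B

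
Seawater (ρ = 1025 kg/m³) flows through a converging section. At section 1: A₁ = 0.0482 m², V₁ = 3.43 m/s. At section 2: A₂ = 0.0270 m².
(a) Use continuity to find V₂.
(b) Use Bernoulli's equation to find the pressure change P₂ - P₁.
(a) Continuity: A₁V₁=A₂V₂ -> V₂=A₁V₁/A₂=0.0482*3.43/0.0270=6.12 m/s
(b) Bernoulli: P₂-P₁=0.5*rho*(V₁^2-V₂^2)/1000=0.5*1025*(3.43^2-6.12^2)/1000=-13.17 kPa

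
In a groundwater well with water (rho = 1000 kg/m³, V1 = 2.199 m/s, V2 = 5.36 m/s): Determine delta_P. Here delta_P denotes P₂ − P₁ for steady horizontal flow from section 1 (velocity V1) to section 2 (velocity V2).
Formula: \Delta P = \frac{1}{2} \rho (V_1^2 - V_2^2)
delta_P = 0.5·1000·(2.199² − 5.36²)/1000 = -11.95 kPa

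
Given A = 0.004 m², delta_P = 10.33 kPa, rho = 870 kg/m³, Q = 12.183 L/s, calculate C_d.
Formula: Q = C_d A \sqrt{\frac{2 \Delta P}{\rho}}
Substituting knowns: 12.183 = C_d·0.004·√(2·(10.33·1000)/870)·1000
Solving for C_d: C_d = (12.183/1000)/(0.004·√(2·(10.33·1000)/870)) = 0.625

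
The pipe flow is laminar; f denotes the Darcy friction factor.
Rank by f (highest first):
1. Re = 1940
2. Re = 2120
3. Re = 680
Case 1: f = 0.03299
Case 2: f = 0.03019
Case 3: f = 0.09412
Ranking (highest first): 3, 1, 2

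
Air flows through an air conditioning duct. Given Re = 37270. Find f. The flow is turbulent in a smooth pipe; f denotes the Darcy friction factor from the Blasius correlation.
Formula: f = \frac{0.316}{Re^{0.25}}
f = 0.316/37270^0.25 = 0.02274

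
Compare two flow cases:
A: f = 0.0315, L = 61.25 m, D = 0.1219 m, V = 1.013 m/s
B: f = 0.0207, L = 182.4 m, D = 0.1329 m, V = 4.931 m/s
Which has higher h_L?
h_L(A) = 0.8278 m, h_L(B) = 35.21 m. Answer: B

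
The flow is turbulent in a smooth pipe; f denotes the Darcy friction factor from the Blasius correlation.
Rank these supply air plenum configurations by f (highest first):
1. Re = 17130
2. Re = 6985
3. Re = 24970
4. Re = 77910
Case 1: f = 0.02762
Case 2: f = 0.03457
Case 3: f = 0.02514
Case 4: f = 0.01891
Ranking (highest first): 2, 1, 3, 4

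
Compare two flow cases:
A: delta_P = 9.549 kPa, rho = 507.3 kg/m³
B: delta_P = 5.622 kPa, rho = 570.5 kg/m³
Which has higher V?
V(A) = 6.136 m/s, V(B) = 4.439 m/s. Answer: A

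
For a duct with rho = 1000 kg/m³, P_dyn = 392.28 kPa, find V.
Formula: P_{dyn} = \frac{1}{2} \rho V^2
Substituting knowns: 392.28 = 0.5·1000·V²/1000
Solving for V: V = √(2·(392.28·1000)/1000) = 28.01 m/s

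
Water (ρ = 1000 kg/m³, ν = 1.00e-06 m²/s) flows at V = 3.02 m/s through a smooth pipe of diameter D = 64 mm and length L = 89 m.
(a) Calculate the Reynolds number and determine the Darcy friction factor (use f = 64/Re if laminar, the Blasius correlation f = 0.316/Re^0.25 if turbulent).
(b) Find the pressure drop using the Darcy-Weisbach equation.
(a) Re = V·D/ν = 3.02·0.064/1.00e-06 = 193280 → turbulent (Re > 4000); f = 0.316/Re^0.25 = 0.316/193280^0.25 = 0.015071 (Blasius is strictly valid for Re ≲ 1e5; used here as the smooth-pipe estimate the problem specifies)
(b) Darcy-Weisbach: ΔP = f·(L/D)·½ρV²/1000 = 0.015071·(89/0.064)·½·1000·3.02²/1000 = 95.57 kPa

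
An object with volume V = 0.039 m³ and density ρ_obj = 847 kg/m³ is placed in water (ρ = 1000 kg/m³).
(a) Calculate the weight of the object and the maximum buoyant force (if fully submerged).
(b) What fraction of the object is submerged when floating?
(a) W=rho_obj*g*V=847*9.81*0.039=324.1 N; F_B(max)=rho*g*V=1000*9.81*0.039=382.6 N
(b) Floating fraction=rho_obj/rho=847/1000=0.847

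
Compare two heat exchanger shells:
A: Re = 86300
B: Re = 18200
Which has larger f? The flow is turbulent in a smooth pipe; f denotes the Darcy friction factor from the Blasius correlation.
f(A) = 0.01844, f(B) = 0.02721. Answer: B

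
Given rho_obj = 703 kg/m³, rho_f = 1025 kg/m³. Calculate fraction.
Formula: f_{sub} = \frac{\rho_{obj}}{\rho_f}
fraction = 703/1025 = 0.6859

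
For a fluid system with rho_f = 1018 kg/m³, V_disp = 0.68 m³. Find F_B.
Formula: F_B = \rho_f g V_{disp}
F_B = 1018·9.81·0.68 = 6791 N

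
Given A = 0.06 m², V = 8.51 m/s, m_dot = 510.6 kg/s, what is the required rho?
Formula: \dot{m} = \rho A V
Substituting knowns: 510.6 = rho·0.06·8.51
Solving for rho: rho = 510.6/(0.06·8.51) = 1000 kg/m³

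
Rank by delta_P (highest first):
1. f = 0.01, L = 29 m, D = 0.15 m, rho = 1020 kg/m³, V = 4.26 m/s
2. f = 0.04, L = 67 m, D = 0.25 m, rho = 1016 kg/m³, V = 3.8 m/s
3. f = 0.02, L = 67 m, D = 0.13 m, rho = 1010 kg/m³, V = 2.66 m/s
Case 1: delta_P = 17.89 kPa
Case 2: delta_P = 78.64 kPa
Case 3: delta_P = 36.83 kPa
Ranking (highest first): 2, 3, 1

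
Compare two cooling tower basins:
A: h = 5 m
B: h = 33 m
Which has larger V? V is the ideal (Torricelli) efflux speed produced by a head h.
V(A) = 9.905 m/s, V(B) = 25.45 m/s. Answer: B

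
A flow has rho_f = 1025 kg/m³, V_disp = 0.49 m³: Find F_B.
Formula: F_B = \rho_f g V_{disp}
F_B = 1025·9.81·0.49 = 4927 N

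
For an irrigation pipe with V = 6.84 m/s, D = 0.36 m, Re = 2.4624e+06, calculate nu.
Formula: Re = \frac{V D}{\nu}
Substituting knowns: 2.4624e+06 = 6.84·0.36/nu
Solving for nu: nu = 6.84·0.36/2.4624e+06 = 1.000e-06 m²/s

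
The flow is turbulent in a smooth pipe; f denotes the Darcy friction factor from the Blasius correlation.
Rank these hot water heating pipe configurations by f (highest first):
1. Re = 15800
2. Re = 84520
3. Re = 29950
Case 1: f = 0.02819
Case 2: f = 0.01853
Case 3: f = 0.02402
Ranking (highest first): 1, 3, 2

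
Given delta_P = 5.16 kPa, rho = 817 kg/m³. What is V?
Formula: V = \sqrt{\frac{2 \Delta P}{\rho}}
V = √(2·(5.16·1000)/817) = 3.554 m/s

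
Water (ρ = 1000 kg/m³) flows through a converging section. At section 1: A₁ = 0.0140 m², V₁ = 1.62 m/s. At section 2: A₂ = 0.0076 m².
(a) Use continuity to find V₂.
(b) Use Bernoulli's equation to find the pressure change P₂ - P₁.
(a) Continuity: A₁V₁=A₂V₂ -> V₂=A₁V₁/A₂=0.0140*1.62/0.0076=2.98 m/s
(b) Bernoulli: P₂-P₁=0.5*rho*(V₁^2-V₂^2)/1000=0.5*1000*(1.62^2-2.98^2)/1000=-3.128 kPa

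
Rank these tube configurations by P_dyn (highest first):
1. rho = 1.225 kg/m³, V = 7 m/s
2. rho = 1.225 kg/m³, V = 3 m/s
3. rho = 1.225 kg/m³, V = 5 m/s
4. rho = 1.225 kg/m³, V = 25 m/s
Case 1: P_dyn = 0.03001 kPa
Case 2: P_dyn = 0.005513 kPa
Case 3: P_dyn = 0.01531 kPa
Case 4: P_dyn = 0.3828 kPa
Ranking (highest first): 4, 1, 3, 2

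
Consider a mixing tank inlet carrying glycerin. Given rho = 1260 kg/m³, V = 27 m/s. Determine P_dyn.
Formula: P_{dyn} = \frac{1}{2} \rho V^2
P_dyn = 0.5·1260·27²/1000 = 459.3 kPa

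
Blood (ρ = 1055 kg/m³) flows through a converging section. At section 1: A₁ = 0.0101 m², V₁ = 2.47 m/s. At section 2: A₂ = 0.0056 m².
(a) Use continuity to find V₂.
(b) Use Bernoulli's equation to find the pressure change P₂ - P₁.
(a) Continuity: A₁V₁=A₂V₂ -> V₂=A₁V₁/A₂=0.0101*2.47/0.0056=4.45 m/s
(b) Bernoulli: P₂-P₁=0.5*rho*(V₁^2-V₂^2)/1000=0.5*1055*(2.47^2-4.45^2)/1000=-7.228 kPa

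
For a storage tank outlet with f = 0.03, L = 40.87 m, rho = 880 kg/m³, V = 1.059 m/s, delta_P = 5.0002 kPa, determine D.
Formula: \Delta P = f \frac{L}{D} \frac{\rho V^2}{2}
Substituting knowns: 5.0002 = 0.03·(40.87/D)·0.5·880·1.059²/1000
Solving for D: D = 0.03·40.87·0.5·880·1.059²/(5.0002·1000) = 0.121 m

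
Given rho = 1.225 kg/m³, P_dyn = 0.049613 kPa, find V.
Formula: P_{dyn} = \frac{1}{2} \rho V^2
Substituting knowns: 0.049613 = 0.5·1.225·V²/1000
Solving for V: V = √(2·(0.049613·1000)/1.225) = 9 m/s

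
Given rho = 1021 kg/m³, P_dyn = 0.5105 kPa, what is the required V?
Formula: P_{dyn} = \frac{1}{2} \rho V^2
Substituting knowns: 0.5105 = 0.5·1021·V²/1000
Solving for V: V = √(2·(0.5105·1000)/1021) = 1 m/s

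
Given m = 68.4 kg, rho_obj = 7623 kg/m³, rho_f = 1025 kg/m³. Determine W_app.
Formula: W_{app} = mg\left(1 - \frac{\rho_f}{\rho_{obj}}\right)
W_app = 68.4·9.81·(1 − 1025/7623) = 580.8 N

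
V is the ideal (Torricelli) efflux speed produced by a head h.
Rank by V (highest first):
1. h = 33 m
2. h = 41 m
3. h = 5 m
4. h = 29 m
Case 1: V = 25.45 m/s
Case 2: V = 28.36 m/s
Case 3: V = 9.905 m/s
Case 4: V = 23.85 m/s
Ranking (highest first): 2, 1, 4, 3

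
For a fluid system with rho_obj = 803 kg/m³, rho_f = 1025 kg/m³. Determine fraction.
Formula: f_{sub} = \frac{\rho_{obj}}{\rho_f}
fraction = 803/1025 = 0.7834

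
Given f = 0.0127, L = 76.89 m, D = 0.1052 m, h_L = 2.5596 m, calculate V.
Formula: h_L = f \frac{L}{D} \frac{V^2}{2g}
Substituting knowns: 2.5596 = 0.0127·(76.89/0.1052)·V²/(2·9.81)
Solving for V: V = √(2.5596·2·9.81/(0.0127·(76.89/0.1052))) = 2.326 m/s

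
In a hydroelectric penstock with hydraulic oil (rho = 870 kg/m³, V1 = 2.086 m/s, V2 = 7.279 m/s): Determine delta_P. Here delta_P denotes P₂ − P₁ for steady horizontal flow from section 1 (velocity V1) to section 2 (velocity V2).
Formula: \Delta P = \frac{1}{2} \rho (V_1^2 - V_2^2)
delta_P = 0.5·870·(2.086² − 7.279²)/1000 = -21.16 kPa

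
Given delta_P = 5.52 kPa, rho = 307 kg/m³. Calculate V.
Formula: V = \sqrt{\frac{2 \Delta P}{\rho}}
V = √(2·(5.52·1000)/307) = 5.997 m/s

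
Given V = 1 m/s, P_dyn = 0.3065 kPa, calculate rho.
Formula: P_{dyn} = \frac{1}{2} \rho V^2
Substituting knowns: 0.3065 = 0.5·rho·1²/1000
Solving for rho: rho = 2·(0.3065·1000)/1² = 613 kg/m³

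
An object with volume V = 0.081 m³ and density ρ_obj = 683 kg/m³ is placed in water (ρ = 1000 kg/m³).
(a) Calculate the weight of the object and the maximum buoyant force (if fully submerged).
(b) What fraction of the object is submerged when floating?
(a) W=rho_obj*g*V=683*9.81*0.081=542.7 N; F_B(max)=rho*g*V=1000*9.81*0.081=794.6 N
(b) Floating fraction=rho_obj/rho=683/1000=0.683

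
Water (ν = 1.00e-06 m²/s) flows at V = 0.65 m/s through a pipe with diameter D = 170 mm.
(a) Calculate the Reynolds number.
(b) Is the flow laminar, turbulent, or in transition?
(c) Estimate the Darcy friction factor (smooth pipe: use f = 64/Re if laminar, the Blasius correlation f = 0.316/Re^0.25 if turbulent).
(a) Re = V·D/ν = 0.65·0.17/1.00e-06 = 110500
(b) Flow regime: turbulent (Re > 4000)
(c) Friction factor: f = 0.316/Re^0.25 = 0.316/110500^0.25 = 0.01733 (Blasius is strictly valid for Re ≲ 1e5; used here as the smooth-pipe estimate the problem specifies)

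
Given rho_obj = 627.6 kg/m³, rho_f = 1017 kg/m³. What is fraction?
Formula: f_{sub} = \frac{\rho_{obj}}{\rho_f}
fraction = 627.6/1017 = 0.6171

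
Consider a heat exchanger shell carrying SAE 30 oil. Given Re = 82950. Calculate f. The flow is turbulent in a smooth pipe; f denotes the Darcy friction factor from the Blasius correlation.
Formula: f = \frac{0.316}{Re^{0.25}}
f = 0.316/82950^0.25 = 0.01862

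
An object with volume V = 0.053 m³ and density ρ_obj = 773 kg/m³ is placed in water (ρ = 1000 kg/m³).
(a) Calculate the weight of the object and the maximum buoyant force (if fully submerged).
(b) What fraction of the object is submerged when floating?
(a) W=rho_obj*g*V=773*9.81*0.053=401.9 N; F_B(max)=rho*g*V=1000*9.81*0.053=519.9 N
(b) Floating fraction=rho_obj/rho=773/1000=0.773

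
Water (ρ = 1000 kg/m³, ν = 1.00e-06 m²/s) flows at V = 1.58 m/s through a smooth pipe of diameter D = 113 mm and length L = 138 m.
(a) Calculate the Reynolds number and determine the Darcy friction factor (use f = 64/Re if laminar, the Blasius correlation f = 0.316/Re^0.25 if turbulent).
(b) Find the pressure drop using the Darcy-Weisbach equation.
(a) Re = V·D/ν = 1.58·0.113/1.00e-06 = 178540 → turbulent (Re > 4000); f = 0.316/Re^0.25 = 0.316/178540^0.25 = 0.015373 (Blasius is strictly valid for Re ≲ 1e5; used here as the smooth-pipe estimate the problem specifies)
(b) Darcy-Weisbach: ΔP = f·(L/D)·½ρV²/1000 = 0.015373·(138/0.113)·½·1000·1.58²/1000 = 23.43 kPa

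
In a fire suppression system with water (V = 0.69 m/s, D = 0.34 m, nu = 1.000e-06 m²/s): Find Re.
Formula: Re = \frac{V D}{\nu}
Re = 0.69·0.34/1.000e-06 = 234600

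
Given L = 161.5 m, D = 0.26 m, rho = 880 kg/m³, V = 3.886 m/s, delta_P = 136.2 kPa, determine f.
Formula: \Delta P = f \frac{L}{D} \frac{\rho V^2}{2}
Substituting knowns: 136.2 = f·(161.5/0.26)·0.5·880·3.886²/1000
Solving for f: f = (136.2·1000)/((161.5/0.26)·0.5·880·3.886²) = 0.033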